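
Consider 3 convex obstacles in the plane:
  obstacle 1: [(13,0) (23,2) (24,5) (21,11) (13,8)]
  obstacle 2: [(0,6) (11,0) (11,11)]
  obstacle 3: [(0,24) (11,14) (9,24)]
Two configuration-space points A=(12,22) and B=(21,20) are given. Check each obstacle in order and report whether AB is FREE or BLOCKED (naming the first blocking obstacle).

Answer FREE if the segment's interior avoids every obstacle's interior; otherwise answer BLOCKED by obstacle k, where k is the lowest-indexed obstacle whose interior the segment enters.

FREE

Obstacle 1 [(13,0) (23,2) (24,5) (21,11) (13,8)]:
  edge (13,0)–(23,2): clear
  edge (23,2)–(24,5): clear
  edge (24,5)–(21,11): clear
  edge (21,11)–(13,8): clear
  edge (13,8)–(13,0): clear
  midpoint (33/2,21) outside
  → clear
Obstacle 2 [(0,6) (11,0) (11,11)]:
  edge (0,6)–(11,0): clear
  edge (11,0)–(11,11): clear
  edge (11,11)–(0,6): clear
  midpoint (33/2,21) outside
  → clear
Obstacle 3 [(0,24) (11,14) (9,24)]:
  edge (0,24)–(11,14): clear
  edge (11,14)–(9,24): clear
  edge (9,24)–(0,24): clear
  midpoint (33/2,21) outside
  → clear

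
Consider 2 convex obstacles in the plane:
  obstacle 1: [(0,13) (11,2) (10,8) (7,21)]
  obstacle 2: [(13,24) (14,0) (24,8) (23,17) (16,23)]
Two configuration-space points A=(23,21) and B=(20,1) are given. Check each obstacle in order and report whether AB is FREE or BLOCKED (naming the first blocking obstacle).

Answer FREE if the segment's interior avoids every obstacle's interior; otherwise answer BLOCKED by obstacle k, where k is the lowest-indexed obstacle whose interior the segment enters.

BLOCKED by obstacle 2

Obstacle 1 [(0,13) (11,2) (10,8) (7,21)]:
  edge (0,13)–(11,2): clear
  edge (11,2)–(10,8): clear
  edge (10,8)–(7,21): clear
  edge (7,21)–(0,13): clear
  midpoint (43/2,11) outside
  → clear
Obstacle 2 [(13,24) (14,0) (24,8) (23,17) (16,23)]:
  edge (13,24)–(14,0): clear
  edge (14,0)–(24,8): crosses AB
  edge (24,8)–(23,17): clear
  edge (23,17)–(16,23): crosses AB
  edge (16,23)–(13,24): clear
  → BLOCKED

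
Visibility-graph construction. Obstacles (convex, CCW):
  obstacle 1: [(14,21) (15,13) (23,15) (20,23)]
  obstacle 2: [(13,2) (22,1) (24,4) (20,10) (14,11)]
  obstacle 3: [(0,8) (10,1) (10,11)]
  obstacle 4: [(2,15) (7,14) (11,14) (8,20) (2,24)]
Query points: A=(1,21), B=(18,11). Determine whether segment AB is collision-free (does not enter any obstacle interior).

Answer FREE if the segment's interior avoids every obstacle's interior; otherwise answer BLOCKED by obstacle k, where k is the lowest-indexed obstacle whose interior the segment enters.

Obstacle 1 [(14,21) (15,13) (23,15) (20,23)]:
  edge (14,21)–(15,13): clear
  edge (15,13)–(23,15): clear
  edge (23,15)–(20,23): clear
  edge (20,23)–(14,21): clear
  midpoint (19/2,16) outside
  → clear
Obstacle 2 [(13,2) (22,1) (24,4) (20,10) (14,11)]:
  edge (13,2)–(22,1): clear
  edge (22,1)–(24,4): clear
  edge (24,4)–(20,10): clear
  edge (20,10)–(14,11): clear
  edge (14,11)–(13,2): clear
  midpoint (19/2,16) outside
  → clear
Obstacle 3 [(0,8) (10,1) (10,11)]:
  edge (0,8)–(10,1): clear
  edge (10,1)–(10,11): clear
  edge (10,11)–(0,8): clear
  midpoint (19/2,16) outside
  → clear
Obstacle 4 [(2,15) (7,14) (11,14) (8,20) (2,24)]:
  edge (2,15)–(7,14): clear
  edge (7,14)–(11,14): clear
  edge (11,14)–(8,20): crosses AB
  edge (8,20)–(2,24): clear
  edge (2,24)–(2,15): crosses AB
  → BLOCKED

BLOCKED by obstacle 4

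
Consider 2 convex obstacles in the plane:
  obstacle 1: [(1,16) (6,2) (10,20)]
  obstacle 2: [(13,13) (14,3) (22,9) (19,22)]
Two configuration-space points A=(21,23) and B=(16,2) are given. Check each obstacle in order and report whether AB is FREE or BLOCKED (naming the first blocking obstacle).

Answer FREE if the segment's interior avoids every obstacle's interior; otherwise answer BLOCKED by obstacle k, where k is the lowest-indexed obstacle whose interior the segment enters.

BLOCKED by obstacle 2

Obstacle 1 [(1,16) (6,2) (10,20)]:
  edge (1,16)–(6,2): clear
  edge (6,2)–(10,20): clear
  edge (10,20)–(1,16): clear
  midpoint (37/2,25/2) outside
  → clear
Obstacle 2 [(13,13) (14,3) (22,9) (19,22)]:
  edge (13,13)–(14,3): clear
  edge (14,3)–(22,9): crosses AB
  edge (22,9)–(19,22): crosses AB
  edge (19,22)–(13,13): clear
  → BLOCKED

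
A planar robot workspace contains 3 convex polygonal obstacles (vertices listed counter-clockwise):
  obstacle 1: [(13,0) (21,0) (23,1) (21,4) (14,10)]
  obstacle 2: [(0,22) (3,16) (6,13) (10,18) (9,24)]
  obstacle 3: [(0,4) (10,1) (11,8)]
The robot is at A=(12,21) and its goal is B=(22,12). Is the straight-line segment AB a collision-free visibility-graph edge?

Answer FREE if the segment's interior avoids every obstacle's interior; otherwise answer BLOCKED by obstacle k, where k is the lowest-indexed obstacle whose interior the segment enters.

FREE

Obstacle 1 [(13,0) (21,0) (23,1) (21,4) (14,10)]:
  edge (13,0)–(21,0): clear
  edge (21,0)–(23,1): clear
  edge (23,1)–(21,4): clear
  edge (21,4)–(14,10): clear
  edge (14,10)–(13,0): clear
  midpoint (17,33/2) outside
  → clear
Obstacle 2 [(0,22) (3,16) (6,13) (10,18) (9,24)]:
  edge (0,22)–(3,16): clear
  edge (3,16)–(6,13): clear
  edge (6,13)–(10,18): clear
  edge (10,18)–(9,24): clear
  edge (9,24)–(0,22): clear
  midpoint (17,33/2) outside
  → clear
Obstacle 3 [(0,4) (10,1) (11,8)]:
  edge (0,4)–(10,1): clear
  edge (10,1)–(11,8): clear
  edge (11,8)–(0,4): clear
  midpoint (17,33/2) outside
  → clear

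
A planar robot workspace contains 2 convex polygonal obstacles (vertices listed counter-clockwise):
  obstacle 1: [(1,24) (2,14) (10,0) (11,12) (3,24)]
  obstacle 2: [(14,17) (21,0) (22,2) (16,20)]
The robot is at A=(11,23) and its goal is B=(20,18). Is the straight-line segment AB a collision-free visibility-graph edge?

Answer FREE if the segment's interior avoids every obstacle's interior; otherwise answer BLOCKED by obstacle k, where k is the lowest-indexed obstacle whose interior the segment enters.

FREE

Obstacle 1 [(1,24) (2,14) (10,0) (11,12) (3,24)]:
  edge (1,24)–(2,14): clear
  edge (2,14)–(10,0): clear
  edge (10,0)–(11,12): clear
  edge (11,12)–(3,24): clear
  edge (3,24)–(1,24): clear
  midpoint (31/2,41/2) outside
  → clear
Obstacle 2 [(14,17) (21,0) (22,2) (16,20)]:
  edge (14,17)–(21,0): clear
  edge (21,0)–(22,2): clear
  edge (22,2)–(16,20): clear
  edge (16,20)–(14,17): clear
  midpoint (31/2,41/2) outside
  → clear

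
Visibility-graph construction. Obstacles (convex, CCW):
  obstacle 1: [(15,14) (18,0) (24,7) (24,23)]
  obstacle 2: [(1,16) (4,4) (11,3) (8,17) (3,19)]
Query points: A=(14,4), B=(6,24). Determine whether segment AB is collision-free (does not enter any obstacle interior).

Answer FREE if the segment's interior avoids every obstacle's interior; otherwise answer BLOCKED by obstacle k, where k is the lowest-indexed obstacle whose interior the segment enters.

FREE

Obstacle 1 [(15,14) (18,0) (24,7) (24,23)]:
  edge (15,14)–(18,0): clear
  edge (18,0)–(24,7): clear
  edge (24,7)–(24,23): clear
  edge (24,23)–(15,14): clear
  midpoint (10,14) outside
  → clear
Obstacle 2 [(1,16) (4,4) (11,3) (8,17) (3,19)]:
  edge (1,16)–(4,4): clear
  edge (4,4)–(11,3): clear
  edge (11,3)–(8,17): clear
  edge (8,17)–(3,19): clear
  edge (3,19)–(1,16): clear
  midpoint (10,14) outside
  → clear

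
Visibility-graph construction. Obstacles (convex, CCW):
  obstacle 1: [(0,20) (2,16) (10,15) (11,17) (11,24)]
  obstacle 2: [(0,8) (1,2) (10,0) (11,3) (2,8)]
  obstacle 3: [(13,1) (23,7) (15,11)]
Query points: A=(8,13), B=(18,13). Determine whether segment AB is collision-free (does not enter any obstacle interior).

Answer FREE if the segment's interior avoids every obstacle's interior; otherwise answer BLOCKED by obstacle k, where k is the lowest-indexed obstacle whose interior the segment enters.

Obstacle 1 [(0,20) (2,16) (10,15) (11,17) (11,24)]:
  edge (0,20)–(2,16): clear
  edge (2,16)–(10,15): clear
  edge (10,15)–(11,17): clear
  edge (11,17)–(11,24): clear
  edge (11,24)–(0,20): clear
  midpoint (13,13) outside
  → clear
Obstacle 2 [(0,8) (1,2) (10,0) (11,3) (2,8)]:
  edge (0,8)–(1,2): clear
  edge (1,2)–(10,0): clear
  edge (10,0)–(11,3): clear
  edge (11,3)–(2,8): clear
  edge (2,8)–(0,8): clear
  midpoint (13,13) outside
  → clear
Obstacle 3 [(13,1) (23,7) (15,11)]:
  edge (13,1)–(23,7): clear
  edge (23,7)–(15,11): clear
  edge (15,11)–(13,1): clear
  midpoint (13,13) outside
  → clear

FREE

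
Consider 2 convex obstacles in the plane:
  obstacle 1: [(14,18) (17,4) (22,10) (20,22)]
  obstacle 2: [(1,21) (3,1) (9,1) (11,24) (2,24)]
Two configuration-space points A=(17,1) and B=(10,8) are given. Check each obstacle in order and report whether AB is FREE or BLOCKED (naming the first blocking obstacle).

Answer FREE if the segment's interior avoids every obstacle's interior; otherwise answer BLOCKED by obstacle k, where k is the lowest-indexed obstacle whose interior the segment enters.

FREE

Obstacle 1 [(14,18) (17,4) (22,10) (20,22)]:
  edge (14,18)–(17,4): clear
  edge (17,4)–(22,10): clear
  edge (22,10)–(20,22): clear
  edge (20,22)–(14,18): clear
  midpoint (27/2,9/2) outside
  → clear
Obstacle 2 [(1,21) (3,1) (9,1) (11,24) (2,24)]:
  edge (1,21)–(3,1): clear
  edge (3,1)–(9,1): clear
  edge (9,1)–(11,24): clear
  edge (11,24)–(2,24): clear
  edge (2,24)–(1,21): clear
  midpoint (27/2,9/2) outside
  → clear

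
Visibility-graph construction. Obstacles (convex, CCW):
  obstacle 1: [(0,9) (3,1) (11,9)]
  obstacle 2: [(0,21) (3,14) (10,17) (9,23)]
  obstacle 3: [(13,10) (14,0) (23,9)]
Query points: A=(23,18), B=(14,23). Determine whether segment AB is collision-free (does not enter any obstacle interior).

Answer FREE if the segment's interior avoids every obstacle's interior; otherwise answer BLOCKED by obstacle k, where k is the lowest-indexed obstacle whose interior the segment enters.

Obstacle 1 [(0,9) (3,1) (11,9)]:
  edge (0,9)–(3,1): clear
  edge (3,1)–(11,9): clear
  edge (11,9)–(0,9): clear
  midpoint (37/2,41/2) outside
  → clear
Obstacle 2 [(0,21) (3,14) (10,17) (9,23)]:
  edge (0,21)–(3,14): clear
  edge (3,14)–(10,17): clear
  edge (10,17)–(9,23): clear
  edge (9,23)–(0,21): clear
  midpoint (37/2,41/2) outside
  → clear
Obstacle 3 [(13,10) (14,0) (23,9)]:
  edge (13,10)–(14,0): clear
  edge (14,0)–(23,9): clear
  edge (23,9)–(13,10): clear
  midpoint (37/2,41/2) outside
  → clear

FREE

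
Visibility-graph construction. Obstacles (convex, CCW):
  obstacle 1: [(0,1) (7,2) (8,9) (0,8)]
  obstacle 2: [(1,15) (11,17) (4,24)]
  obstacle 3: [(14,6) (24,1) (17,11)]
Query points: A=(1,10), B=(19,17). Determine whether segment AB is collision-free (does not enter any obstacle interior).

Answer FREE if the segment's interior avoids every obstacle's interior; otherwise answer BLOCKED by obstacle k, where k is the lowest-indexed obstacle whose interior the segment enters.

Obstacle 1 [(0,1) (7,2) (8,9) (0,8)]:
  edge (0,1)–(7,2): clear
  edge (7,2)–(8,9): clear
  edge (8,9)–(0,8): clear
  edge (0,8)–(0,1): clear
  midpoint (10,27/2) outside
  → clear
Obstacle 2 [(1,15) (11,17) (4,24)]:
  edge (1,15)–(11,17): clear
  edge (11,17)–(4,24): clear
  edge (4,24)–(1,15): clear
  midpoint (10,27/2) outside
  → clear
Obstacle 3 [(14,6) (24,1) (17,11)]:
  edge (14,6)–(24,1): clear
  edge (24,1)–(17,11): clear
  edge (17,11)–(14,6): clear
  midpoint (10,27/2) outside
  → clear

FREE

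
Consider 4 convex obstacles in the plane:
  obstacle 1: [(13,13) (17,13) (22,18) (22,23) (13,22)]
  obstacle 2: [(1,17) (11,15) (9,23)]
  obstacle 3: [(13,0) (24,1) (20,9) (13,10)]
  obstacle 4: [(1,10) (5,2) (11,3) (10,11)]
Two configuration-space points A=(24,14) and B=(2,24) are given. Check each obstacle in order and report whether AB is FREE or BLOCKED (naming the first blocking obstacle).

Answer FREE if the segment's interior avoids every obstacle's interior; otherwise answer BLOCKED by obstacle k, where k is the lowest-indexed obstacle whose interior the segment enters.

Obstacle 1 [(13,13) (17,13) (22,18) (22,23) (13,22)]:
  edge (13,13)–(17,13): clear
  edge (17,13)–(22,18): crosses AB
  edge (22,18)–(22,23): clear
  edge (22,23)–(13,22): clear
  edge (13,22)–(13,13): crosses AB
  → BLOCKED
Obstacle 2 [(1,17) (11,15) (9,23)]:
  edge (1,17)–(11,15): clear
  edge (11,15)–(9,23): crosses AB
  edge (9,23)–(1,17): crosses AB
  → BLOCKED
Obstacle 3 [(13,0) (24,1) (20,9) (13,10)]:
  edge (13,0)–(24,1): clear
  edge (24,1)–(20,9): clear
  edge (20,9)–(13,10): clear
  edge (13,10)–(13,0): clear
  midpoint (13,19) outside
  → clear
Obstacle 4 [(1,10) (5,2) (11,3) (10,11)]:
  edge (1,10)–(5,2): clear
  edge (5,2)–(11,3): clear
  edge (11,3)–(10,11): clear
  edge (10,11)–(1,10): clear
  midpoint (13,19) outside
  → clear

BLOCKED by obstacle 1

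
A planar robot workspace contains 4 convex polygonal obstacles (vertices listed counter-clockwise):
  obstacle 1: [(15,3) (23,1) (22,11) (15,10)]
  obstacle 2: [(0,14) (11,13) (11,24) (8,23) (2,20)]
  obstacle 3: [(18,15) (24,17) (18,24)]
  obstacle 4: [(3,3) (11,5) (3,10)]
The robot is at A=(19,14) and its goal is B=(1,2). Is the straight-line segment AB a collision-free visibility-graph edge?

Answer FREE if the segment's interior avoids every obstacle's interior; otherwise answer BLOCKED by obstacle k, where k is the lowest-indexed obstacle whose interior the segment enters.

Obstacle 1 [(15,3) (23,1) (22,11) (15,10)]:
  edge (15,3)–(23,1): clear
  edge (23,1)–(22,11): clear
  edge (22,11)–(15,10): clear
  edge (15,10)–(15,3): clear
  midpoint (10,8) outside
  → clear
Obstacle 2 [(0,14) (11,13) (11,24) (8,23) (2,20)]:
  edge (0,14)–(11,13): clear
  edge (11,13)–(11,24): clear
  edge (11,24)–(8,23): clear
  edge (8,23)–(2,20): clear
  edge (2,20)–(0,14): clear
  midpoint (10,8) outside
  → clear
Obstacle 3 [(18,15) (24,17) (18,24)]:
  edge (18,15)–(24,17): clear
  edge (24,17)–(18,24): clear
  edge (18,24)–(18,15): clear
  midpoint (10,8) outside
  → clear
Obstacle 4 [(3,3) (11,5) (3,10)]:
  edge (3,3)–(11,5): clear
  edge (11,5)–(3,10): crosses AB
  edge (3,10)–(3,3): crosses AB
  → BLOCKED

BLOCKED by obstacle 4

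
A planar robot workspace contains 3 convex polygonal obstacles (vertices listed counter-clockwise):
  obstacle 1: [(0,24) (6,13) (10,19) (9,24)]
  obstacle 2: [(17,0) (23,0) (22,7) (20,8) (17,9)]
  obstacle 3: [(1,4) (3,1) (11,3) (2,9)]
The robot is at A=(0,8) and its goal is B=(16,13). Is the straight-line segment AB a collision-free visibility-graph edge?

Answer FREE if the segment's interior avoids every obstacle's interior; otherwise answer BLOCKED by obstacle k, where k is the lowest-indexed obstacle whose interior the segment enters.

Obstacle 1 [(0,24) (6,13) (10,19) (9,24)]:
  edge (0,24)–(6,13): clear
  edge (6,13)–(10,19): clear
  edge (10,19)–(9,24): clear
  edge (9,24)–(0,24): clear
  midpoint (8,21/2) outside
  → clear
Obstacle 2 [(17,0) (23,0) (22,7) (20,8) (17,9)]:
  edge (17,0)–(23,0): clear
  edge (23,0)–(22,7): clear
  edge (22,7)–(20,8): clear
  edge (20,8)–(17,9): clear
  edge (17,9)–(17,0): clear
  midpoint (8,21/2) outside
  → clear
Obstacle 3 [(1,4) (3,1) (11,3) (2,9)]:
  edge (1,4)–(3,1): clear
  edge (3,1)–(11,3): clear
  edge (11,3)–(2,9): crosses AB
  edge (2,9)–(1,4): crosses AB
  → BLOCKED

BLOCKED by obstacle 3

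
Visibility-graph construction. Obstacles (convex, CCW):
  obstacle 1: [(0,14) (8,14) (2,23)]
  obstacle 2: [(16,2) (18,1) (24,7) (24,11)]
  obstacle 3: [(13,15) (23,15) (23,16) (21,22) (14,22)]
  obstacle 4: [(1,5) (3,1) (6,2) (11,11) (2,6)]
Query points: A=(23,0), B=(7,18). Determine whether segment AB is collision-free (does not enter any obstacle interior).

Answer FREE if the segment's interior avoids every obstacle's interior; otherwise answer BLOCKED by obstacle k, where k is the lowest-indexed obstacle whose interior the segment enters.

Obstacle 1 [(0,14) (8,14) (2,23)]:
  edge (0,14)–(8,14): clear
  edge (8,14)–(2,23): clear
  edge (2,23)–(0,14): clear
  midpoint (15,9) outside
  → clear
Obstacle 2 [(16,2) (18,1) (24,7) (24,11)]:
  edge (16,2)–(18,1): clear
  edge (18,1)–(24,7): crosses AB
  edge (24,7)–(24,11): clear
  edge (24,11)–(16,2): crosses AB
  → BLOCKED
Obstacle 3 [(13,15) (23,15) (23,16) (21,22) (14,22)]:
  edge (13,15)–(23,15): clear
  edge (23,15)–(23,16): clear
  edge (23,16)–(21,22): clear
  edge (21,22)–(14,22): clear
  edge (14,22)–(13,15): clear
  midpoint (15,9) outside
  → clear
Obstacle 4 [(1,5) (3,1) (6,2) (11,11) (2,6)]:
  edge (1,5)–(3,1): clear
  edge (3,1)–(6,2): clear
  edge (6,2)–(11,11): clear
  edge (11,11)–(2,6): clear
  edge (2,6)–(1,5): clear
  midpoint (15,9) outside
  → clear

BLOCKED by obstacle 2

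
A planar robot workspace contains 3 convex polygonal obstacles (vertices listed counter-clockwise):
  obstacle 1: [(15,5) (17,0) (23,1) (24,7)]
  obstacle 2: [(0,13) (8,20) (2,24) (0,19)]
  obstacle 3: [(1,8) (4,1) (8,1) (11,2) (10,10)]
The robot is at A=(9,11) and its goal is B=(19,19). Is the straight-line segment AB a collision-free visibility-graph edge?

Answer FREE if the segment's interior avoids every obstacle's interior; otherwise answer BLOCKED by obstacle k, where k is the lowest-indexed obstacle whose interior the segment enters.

Obstacle 1 [(15,5) (17,0) (23,1) (24,7)]:
  edge (15,5)–(17,0): clear
  edge (17,0)–(23,1): clear
  edge (23,1)–(24,7): clear
  edge (24,7)–(15,5): clear
  midpoint (14,15) outside
  → clear
Obstacle 2 [(0,13) (8,20) (2,24) (0,19)]:
  edge (0,13)–(8,20): clear
  edge (8,20)–(2,24): clear
  edge (2,24)–(0,19): clear
  edge (0,19)–(0,13): clear
  midpoint (14,15) outside
  → clear
Obstacle 3 [(1,8) (4,1) (8,1) (11,2) (10,10)]:
  edge (1,8)–(4,1): clear
  edge (4,1)–(8,1): clear
  edge (8,1)–(11,2): clear
  edge (11,2)–(10,10): clear
  edge (10,10)–(1,8): clear
  midpoint (14,15) outside
  → clear

FREE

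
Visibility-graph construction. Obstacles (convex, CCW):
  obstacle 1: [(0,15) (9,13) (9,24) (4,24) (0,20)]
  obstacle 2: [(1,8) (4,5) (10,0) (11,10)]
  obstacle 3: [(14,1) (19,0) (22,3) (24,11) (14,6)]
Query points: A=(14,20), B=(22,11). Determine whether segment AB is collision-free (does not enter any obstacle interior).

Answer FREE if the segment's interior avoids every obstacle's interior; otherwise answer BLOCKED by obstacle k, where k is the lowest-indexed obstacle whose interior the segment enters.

Obstacle 1 [(0,15) (9,13) (9,24) (4,24) (0,20)]:
  edge (0,15)–(9,13): clear
  edge (9,13)–(9,24): clear
  edge (9,24)–(4,24): clear
  edge (4,24)–(0,20): clear
  edge (0,20)–(0,15): clear
  midpoint (18,31/2) outside
  → clear
Obstacle 2 [(1,8) (4,5) (10,0) (11,10)]:
  edge (1,8)–(4,5): clear
  edge (4,5)–(10,0): clear
  edge (10,0)–(11,10): clear
  edge (11,10)–(1,8): clear
  midpoint (18,31/2) outside
  → clear
Obstacle 3 [(14,1) (19,0) (22,3) (24,11) (14,6)]:
  edge (14,1)–(19,0): clear
  edge (19,0)–(22,3): clear
  edge (22,3)–(24,11): clear
  edge (24,11)–(14,6): clear
  edge (14,6)–(14,1): clear
  midpoint (18,31/2) outside
  → clear

FREE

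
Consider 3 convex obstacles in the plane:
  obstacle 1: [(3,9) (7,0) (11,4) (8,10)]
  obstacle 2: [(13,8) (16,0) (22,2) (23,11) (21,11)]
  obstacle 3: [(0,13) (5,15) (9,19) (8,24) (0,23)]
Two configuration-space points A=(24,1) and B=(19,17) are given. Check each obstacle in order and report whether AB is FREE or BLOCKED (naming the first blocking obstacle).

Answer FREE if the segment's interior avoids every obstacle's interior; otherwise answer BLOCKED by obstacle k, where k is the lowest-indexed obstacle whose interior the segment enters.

Obstacle 1 [(3,9) (7,0) (11,4) (8,10)]:
  edge (3,9)–(7,0): clear
  edge (7,0)–(11,4): clear
  edge (11,4)–(8,10): clear
  edge (8,10)–(3,9): clear
  midpoint (43/2,9) outside
  → clear
Obstacle 2 [(13,8) (16,0) (22,2) (23,11) (21,11)]:
  edge (13,8)–(16,0): clear
  edge (16,0)–(22,2): clear
  edge (22,2)–(23,11): crosses AB
  edge (23,11)–(21,11): clear
  edge (21,11)–(13,8): crosses AB
  → BLOCKED
Obstacle 3 [(0,13) (5,15) (9,19) (8,24) (0,23)]:
  edge (0,13)–(5,15): clear
  edge (5,15)–(9,19): clear
  edge (9,19)–(8,24): clear
  edge (8,24)–(0,23): clear
  edge (0,23)–(0,13): clear
  midpoint (43/2,9) outside
  → clear

BLOCKED by obstacle 2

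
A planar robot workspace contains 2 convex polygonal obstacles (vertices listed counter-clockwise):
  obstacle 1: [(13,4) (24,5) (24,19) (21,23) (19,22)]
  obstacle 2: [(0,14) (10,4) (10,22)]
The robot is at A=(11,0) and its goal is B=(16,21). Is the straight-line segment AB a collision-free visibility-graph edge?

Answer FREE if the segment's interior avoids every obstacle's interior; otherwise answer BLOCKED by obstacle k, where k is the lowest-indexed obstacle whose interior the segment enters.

FREE

Obstacle 1 [(13,4) (24,5) (24,19) (21,23) (19,22)]:
  edge (13,4)–(24,5): clear
  edge (24,5)–(24,19): clear
  edge (24,19)–(21,23): clear
  edge (21,23)–(19,22): clear
  edge (19,22)–(13,4): clear
  midpoint (27/2,21/2) outside
  → clear
Obstacle 2 [(0,14) (10,4) (10,22)]:
  edge (0,14)–(10,4): clear
  edge (10,4)–(10,22): clear
  edge (10,22)–(0,14): clear
  midpoint (27/2,21/2) outside
  → clear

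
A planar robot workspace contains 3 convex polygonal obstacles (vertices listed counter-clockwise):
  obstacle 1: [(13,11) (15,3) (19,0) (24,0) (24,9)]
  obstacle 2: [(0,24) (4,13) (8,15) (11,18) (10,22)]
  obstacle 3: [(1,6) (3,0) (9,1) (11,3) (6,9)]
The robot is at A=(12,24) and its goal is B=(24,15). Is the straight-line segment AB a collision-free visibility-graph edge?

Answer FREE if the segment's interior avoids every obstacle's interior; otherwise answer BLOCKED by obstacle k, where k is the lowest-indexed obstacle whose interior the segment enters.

Obstacle 1 [(13,11) (15,3) (19,0) (24,0) (24,9)]:
  edge (13,11)–(15,3): clear
  edge (15,3)–(19,0): clear
  edge (19,0)–(24,0): clear
  edge (24,0)–(24,9): clear
  edge (24,9)–(13,11): clear
  midpoint (18,39/2) outside
  → clear
Obstacle 2 [(0,24) (4,13) (8,15) (11,18) (10,22)]:
  edge (0,24)–(4,13): clear
  edge (4,13)–(8,15): clear
  edge (8,15)–(11,18): clear
  edge (11,18)–(10,22): clear
  edge (10,22)–(0,24): clear
  midpoint (18,39/2) outside
  → clear
Obstacle 3 [(1,6) (3,0) (9,1) (11,3) (6,9)]:
  edge (1,6)–(3,0): clear
  edge (3,0)–(9,1): clear
  edge (9,1)–(11,3): clear
  edge (11,3)–(6,9): clear
  edge (6,9)–(1,6): clear
  midpoint (18,39/2) outside
  → clear

FREE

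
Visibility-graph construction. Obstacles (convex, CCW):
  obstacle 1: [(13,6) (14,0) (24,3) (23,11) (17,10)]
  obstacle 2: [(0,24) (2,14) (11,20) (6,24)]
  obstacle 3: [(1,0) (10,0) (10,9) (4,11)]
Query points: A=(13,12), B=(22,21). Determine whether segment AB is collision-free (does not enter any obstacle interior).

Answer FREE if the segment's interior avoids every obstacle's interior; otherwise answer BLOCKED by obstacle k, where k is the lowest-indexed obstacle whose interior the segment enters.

Obstacle 1 [(13,6) (14,0) (24,3) (23,11) (17,10)]:
  edge (13,6)–(14,0): clear
  edge (14,0)–(24,3): clear
  edge (24,3)–(23,11): clear
  edge (23,11)–(17,10): clear
  edge (17,10)–(13,6): clear
  midpoint (35/2,33/2) outside
  → clear
Obstacle 2 [(0,24) (2,14) (11,20) (6,24)]:
  edge (0,24)–(2,14): clear
  edge (2,14)–(11,20): clear
  edge (11,20)–(6,24): clear
  edge (6,24)–(0,24): clear
  midpoint (35/2,33/2) outside
  → clear
Obstacle 3 [(1,0) (10,0) (10,9) (4,11)]:
  edge (1,0)–(10,0): clear
  edge (10,0)–(10,9): clear
  edge (10,9)–(4,11): clear
  edge (4,11)–(1,0): clear
  midpoint (35/2,33/2) outside
  → clear

FREE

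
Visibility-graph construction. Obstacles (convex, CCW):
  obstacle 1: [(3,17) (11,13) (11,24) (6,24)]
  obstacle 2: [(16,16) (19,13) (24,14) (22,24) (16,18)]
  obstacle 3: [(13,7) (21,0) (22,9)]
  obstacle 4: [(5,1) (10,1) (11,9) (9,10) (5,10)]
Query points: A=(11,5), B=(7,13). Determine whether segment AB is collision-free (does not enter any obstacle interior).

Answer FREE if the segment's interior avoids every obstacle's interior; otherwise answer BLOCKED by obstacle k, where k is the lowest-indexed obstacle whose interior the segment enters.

Obstacle 1 [(3,17) (11,13) (11,24) (6,24)]:
  edge (3,17)–(11,13): clear
  edge (11,13)–(11,24): clear
  edge (11,24)–(6,24): clear
  edge (6,24)–(3,17): clear
  midpoint (9,9) outside
  → clear
Obstacle 2 [(16,16) (19,13) (24,14) (22,24) (16,18)]:
  edge (16,16)–(19,13): clear
  edge (19,13)–(24,14): clear
  edge (24,14)–(22,24): clear
  edge (22,24)–(16,18): clear
  edge (16,18)–(16,16): clear
  midpoint (9,9) outside
  → clear
Obstacle 3 [(13,7) (21,0) (22,9)]:
  edge (13,7)–(21,0): clear
  edge (21,0)–(22,9): clear
  edge (22,9)–(13,7): clear
  midpoint (9,9) outside
  → clear
Obstacle 4 [(5,1) (10,1) (11,9) (9,10) (5,10)]:
  edge (5,1)–(10,1): clear
  edge (10,1)–(11,9): crosses AB
  edge (11,9)–(9,10): clear
  edge (9,10)–(5,10): crosses AB
  edge (5,10)–(5,1): clear
  → BLOCKED

BLOCKED by obstacle 4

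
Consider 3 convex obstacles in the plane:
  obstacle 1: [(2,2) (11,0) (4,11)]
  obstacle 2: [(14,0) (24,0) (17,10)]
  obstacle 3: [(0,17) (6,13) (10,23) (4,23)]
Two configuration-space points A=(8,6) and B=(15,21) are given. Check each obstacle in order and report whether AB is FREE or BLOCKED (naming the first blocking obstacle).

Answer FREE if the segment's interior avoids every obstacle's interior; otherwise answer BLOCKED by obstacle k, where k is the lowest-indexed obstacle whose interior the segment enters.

Obstacle 1 [(2,2) (11,0) (4,11)]:
  edge (2,2)–(11,0): clear
  edge (11,0)–(4,11): clear
  edge (4,11)–(2,2): clear
  midpoint (23/2,27/2) outside
  → clear
Obstacle 2 [(14,0) (24,0) (17,10)]:
  edge (14,0)–(24,0): clear
  edge (24,0)–(17,10): clear
  edge (17,10)–(14,0): clear
  midpoint (23/2,27/2) outside
  → clear
Obstacle 3 [(0,17) (6,13) (10,23) (4,23)]:
  edge (0,17)–(6,13): clear
  edge (6,13)–(10,23): clear
  edge (10,23)–(4,23): clear
  edge (4,23)–(0,17): clear
  midpoint (23/2,27/2) outside
  → clear

FREE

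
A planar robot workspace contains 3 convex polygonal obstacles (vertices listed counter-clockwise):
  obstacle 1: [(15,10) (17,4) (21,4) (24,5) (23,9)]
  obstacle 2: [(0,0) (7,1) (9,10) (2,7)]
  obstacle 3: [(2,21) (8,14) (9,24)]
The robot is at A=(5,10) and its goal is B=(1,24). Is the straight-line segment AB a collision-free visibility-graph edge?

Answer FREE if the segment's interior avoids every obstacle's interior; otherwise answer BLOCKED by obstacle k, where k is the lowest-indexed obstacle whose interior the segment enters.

Obstacle 1 [(15,10) (17,4) (21,4) (24,5) (23,9)]:
  edge (15,10)–(17,4): clear
  edge (17,4)–(21,4): clear
  edge (21,4)–(24,5): clear
  edge (24,5)–(23,9): clear
  edge (23,9)–(15,10): clear
  midpoint (3,17) outside
  → clear
Obstacle 2 [(0,0) (7,1) (9,10) (2,7)]:
  edge (0,0)–(7,1): clear
  edge (7,1)–(9,10): clear
  edge (9,10)–(2,7): clear
  edge (2,7)–(0,0): clear
  midpoint (3,17) outside
  → clear
Obstacle 3 [(2,21) (8,14) (9,24)]:
  edge (2,21)–(8,14): clear
  edge (8,14)–(9,24): clear
  edge (9,24)–(2,21): clear
  midpoint (3,17) outside
  → clear

FREE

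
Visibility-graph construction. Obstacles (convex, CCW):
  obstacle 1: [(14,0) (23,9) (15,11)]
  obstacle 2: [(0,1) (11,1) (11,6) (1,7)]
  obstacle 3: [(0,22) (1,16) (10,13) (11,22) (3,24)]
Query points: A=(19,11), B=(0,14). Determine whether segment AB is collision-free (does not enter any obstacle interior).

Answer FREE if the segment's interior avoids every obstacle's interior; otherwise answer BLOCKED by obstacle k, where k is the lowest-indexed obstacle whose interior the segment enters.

Obstacle 1 [(14,0) (23,9) (15,11)]:
  edge (14,0)–(23,9): clear
  edge (23,9)–(15,11): clear
  edge (15,11)–(14,0): clear
  midpoint (19/2,25/2) outside
  → clear
Obstacle 2 [(0,1) (11,1) (11,6) (1,7)]:
  edge (0,1)–(11,1): clear
  edge (11,1)–(11,6): clear
  edge (11,6)–(1,7): clear
  edge (1,7)–(0,1): clear
  midpoint (19/2,25/2) outside
  → clear
Obstacle 3 [(0,22) (1,16) (10,13) (11,22) (3,24)]:
  edge (0,22)–(1,16): clear
  edge (1,16)–(10,13): clear
  edge (10,13)–(11,22): clear
  edge (11,22)–(3,24): clear
  edge (3,24)–(0,22): clear
  midpoint (19/2,25/2) outside
  → clear

FREE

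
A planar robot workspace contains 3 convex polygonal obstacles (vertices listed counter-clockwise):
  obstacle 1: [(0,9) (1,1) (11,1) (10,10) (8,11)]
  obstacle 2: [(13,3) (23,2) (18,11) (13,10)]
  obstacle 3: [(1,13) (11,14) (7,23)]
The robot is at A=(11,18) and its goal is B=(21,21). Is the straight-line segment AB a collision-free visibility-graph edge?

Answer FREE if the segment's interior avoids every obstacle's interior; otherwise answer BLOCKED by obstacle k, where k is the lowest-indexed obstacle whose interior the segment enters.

Obstacle 1 [(0,9) (1,1) (11,1) (10,10) (8,11)]:
  edge (0,9)–(1,1): clear
  edge (1,1)–(11,1): clear
  edge (11,1)–(10,10): clear
  edge (10,10)–(8,11): clear
  edge (8,11)–(0,9): clear
  midpoint (16,39/2) outside
  → clear
Obstacle 2 [(13,3) (23,2) (18,11) (13,10)]:
  edge (13,3)–(23,2): clear
  edge (23,2)–(18,11): clear
  edge (18,11)–(13,10): clear
  edge (13,10)–(13,3): clear
  midpoint (16,39/2) outside
  → clear
Obstacle 3 [(1,13) (11,14) (7,23)]:
  edge (1,13)–(11,14): clear
  edge (11,14)–(7,23): clear
  edge (7,23)–(1,13): clear
  midpoint (16,39/2) outside
  → clear

FREE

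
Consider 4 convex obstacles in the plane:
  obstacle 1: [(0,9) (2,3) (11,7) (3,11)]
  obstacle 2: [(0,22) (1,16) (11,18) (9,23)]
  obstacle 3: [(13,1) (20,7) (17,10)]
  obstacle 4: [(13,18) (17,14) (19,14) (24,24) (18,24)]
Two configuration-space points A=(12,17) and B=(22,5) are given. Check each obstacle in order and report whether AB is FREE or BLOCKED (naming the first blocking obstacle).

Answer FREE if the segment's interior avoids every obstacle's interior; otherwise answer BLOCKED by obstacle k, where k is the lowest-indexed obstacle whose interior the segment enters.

FREE

Obstacle 1 [(0,9) (2,3) (11,7) (3,11)]:
  edge (0,9)–(2,3): clear
  edge (2,3)–(11,7): clear
  edge (11,7)–(3,11): clear
  edge (3,11)–(0,9): clear
  midpoint (17,11) outside
  → clear
Obstacle 2 [(0,22) (1,16) (11,18) (9,23)]:
  edge (0,22)–(1,16): clear
  edge (1,16)–(11,18): clear
  edge (11,18)–(9,23): clear
  edge (9,23)–(0,22): clear
  midpoint (17,11) outside
  → clear
Obstacle 3 [(13,1) (20,7) (17,10)]:
  edge (13,1)–(20,7): clear
  edge (20,7)–(17,10): clear
  edge (17,10)–(13,1): clear
  midpoint (17,11) outside
  → clear
Obstacle 4 [(13,18) (17,14) (19,14) (24,24) (18,24)]:
  edge (13,18)–(17,14): clear
  edge (17,14)–(19,14): clear
  edge (19,14)–(24,24): clear
  edge (24,24)–(18,24): clear
  edge (18,24)–(13,18): clear
  midpoint (17,11) outside
  → clear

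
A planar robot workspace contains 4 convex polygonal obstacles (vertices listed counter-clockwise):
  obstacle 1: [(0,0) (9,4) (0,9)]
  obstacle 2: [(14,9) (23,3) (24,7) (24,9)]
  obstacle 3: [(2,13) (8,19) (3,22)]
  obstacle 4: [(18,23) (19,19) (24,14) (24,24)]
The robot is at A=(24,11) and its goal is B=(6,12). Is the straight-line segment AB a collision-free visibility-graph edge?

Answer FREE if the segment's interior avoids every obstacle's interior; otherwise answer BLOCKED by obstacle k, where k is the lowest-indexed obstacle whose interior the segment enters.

FREE

Obstacle 1 [(0,0) (9,4) (0,9)]:
  edge (0,0)–(9,4): clear
  edge (9,4)–(0,9): clear
  edge (0,9)–(0,0): clear
  midpoint (15,23/2) outside
  → clear
Obstacle 2 [(14,9) (23,3) (24,7) (24,9)]:
  edge (14,9)–(23,3): clear
  edge (23,3)–(24,7): clear
  edge (24,7)–(24,9): clear
  edge (24,9)–(14,9): clear
  midpoint (15,23/2) outside
  → clear
Obstacle 3 [(2,13) (8,19) (3,22)]:
  edge (2,13)–(8,19): clear
  edge (8,19)–(3,22): clear
  edge (3,22)–(2,13): clear
  midpoint (15,23/2) outside
  → clear
Obstacle 4 [(18,23) (19,19) (24,14) (24,24)]:
  edge (18,23)–(19,19): clear
  edge (19,19)–(24,14): clear
  edge (24,14)–(24,24): clear
  edge (24,24)–(18,23): clear
  midpoint (15,23/2) outside
  → clear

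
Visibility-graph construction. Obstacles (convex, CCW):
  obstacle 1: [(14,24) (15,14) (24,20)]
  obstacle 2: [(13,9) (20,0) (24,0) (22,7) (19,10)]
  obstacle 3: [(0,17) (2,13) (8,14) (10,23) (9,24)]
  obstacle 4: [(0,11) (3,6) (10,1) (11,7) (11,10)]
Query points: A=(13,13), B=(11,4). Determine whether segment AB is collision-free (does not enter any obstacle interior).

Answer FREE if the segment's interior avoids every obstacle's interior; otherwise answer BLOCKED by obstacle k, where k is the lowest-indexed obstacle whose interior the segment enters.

Obstacle 1 [(14,24) (15,14) (24,20)]:
  edge (14,24)–(15,14): clear
  edge (15,14)–(24,20): clear
  edge (24,20)–(14,24): clear
  midpoint (12,17/2) outside
  → clear
Obstacle 2 [(13,9) (20,0) (24,0) (22,7) (19,10)]:
  edge (13,9)–(20,0): clear
  edge (20,0)–(24,0): clear
  edge (24,0)–(22,7): clear
  edge (22,7)–(19,10): clear
  edge (19,10)–(13,9): clear
  midpoint (12,17/2) outside
  → clear
Obstacle 3 [(0,17) (2,13) (8,14) (10,23) (9,24)]:
  edge (0,17)–(2,13): clear
  edge (2,13)–(8,14): clear
  edge (8,14)–(10,23): clear
  edge (10,23)–(9,24): clear
  edge (9,24)–(0,17): clear
  midpoint (12,17/2) outside
  → clear
Obstacle 4 [(0,11) (3,6) (10,1) (11,7) (11,10)]:
  edge (0,11)–(3,6): clear
  edge (3,6)–(10,1): clear
  edge (10,1)–(11,7): clear
  edge (11,7)–(11,10): clear
  edge (11,10)–(0,11): clear
  midpoint (12,17/2) outside
  → clear

FREE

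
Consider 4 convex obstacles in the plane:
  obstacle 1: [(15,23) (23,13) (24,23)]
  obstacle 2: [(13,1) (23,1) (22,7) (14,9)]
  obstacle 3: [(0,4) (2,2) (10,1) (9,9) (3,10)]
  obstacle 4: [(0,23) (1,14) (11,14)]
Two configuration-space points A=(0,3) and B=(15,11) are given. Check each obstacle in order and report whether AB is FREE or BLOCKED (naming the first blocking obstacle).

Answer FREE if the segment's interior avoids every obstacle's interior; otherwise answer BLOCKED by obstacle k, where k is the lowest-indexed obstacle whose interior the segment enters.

BLOCKED by obstacle 3

Obstacle 1 [(15,23) (23,13) (24,23)]:
  edge (15,23)–(23,13): clear
  edge (23,13)–(24,23): clear
  edge (24,23)–(15,23): clear
  midpoint (15/2,7) outside
  → clear
Obstacle 2 [(13,1) (23,1) (22,7) (14,9)]:
  edge (13,1)–(23,1): clear
  edge (23,1)–(22,7): clear
  edge (22,7)–(14,9): clear
  edge (14,9)–(13,1): clear
  midpoint (15/2,7) outside
  → clear
Obstacle 3 [(0,4) (2,2) (10,1) (9,9) (3,10)]:
  edge (0,4)–(2,2): crosses AB
  edge (2,2)–(10,1): clear
  edge (10,1)–(9,9): crosses AB
  edge (9,9)–(3,10): clear
  edge (3,10)–(0,4): clear
  → BLOCKED
Obstacle 4 [(0,23) (1,14) (11,14)]:
  edge (0,23)–(1,14): clear
  edge (1,14)–(11,14): clear
  edge (11,14)–(0,23): clear
  midpoint (15/2,7) outside
  → clear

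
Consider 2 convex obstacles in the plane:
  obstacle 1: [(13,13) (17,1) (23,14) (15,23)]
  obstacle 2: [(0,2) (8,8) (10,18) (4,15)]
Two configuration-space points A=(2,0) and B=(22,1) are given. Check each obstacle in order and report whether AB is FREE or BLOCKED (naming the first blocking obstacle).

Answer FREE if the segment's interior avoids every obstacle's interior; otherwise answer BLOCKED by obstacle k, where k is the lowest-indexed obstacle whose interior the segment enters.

FREE

Obstacle 1 [(13,13) (17,1) (23,14) (15,23)]:
  edge (13,13)–(17,1): clear
  edge (17,1)–(23,14): clear
  edge (23,14)–(15,23): clear
  edge (15,23)–(13,13): clear
  midpoint (12,1/2) outside
  → clear
Obstacle 2 [(0,2) (8,8) (10,18) (4,15)]:
  edge (0,2)–(8,8): clear
  edge (8,8)–(10,18): clear
  edge (10,18)–(4,15): clear
  edge (4,15)–(0,2): clear
  midpoint (12,1/2) outside
  → clear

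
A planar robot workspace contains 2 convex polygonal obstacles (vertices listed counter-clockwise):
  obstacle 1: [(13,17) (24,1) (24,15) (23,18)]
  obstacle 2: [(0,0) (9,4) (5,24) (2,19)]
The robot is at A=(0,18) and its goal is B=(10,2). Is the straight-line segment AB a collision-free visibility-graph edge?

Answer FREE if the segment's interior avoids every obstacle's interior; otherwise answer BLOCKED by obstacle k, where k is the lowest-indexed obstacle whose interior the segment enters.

Obstacle 1 [(13,17) (24,1) (24,15) (23,18)]:
  edge (13,17)–(24,1): clear
  edge (24,1)–(24,15): clear
  edge (24,15)–(23,18): clear
  edge (23,18)–(13,17): clear
  midpoint (5,10) outside
  → clear
Obstacle 2 [(0,0) (9,4) (5,24) (2,19)]:
  edge (0,0)–(9,4): crosses AB
  edge (9,4)–(5,24): clear
  edge (5,24)–(2,19): clear
  edge (2,19)–(0,0): crosses AB
  → BLOCKED

BLOCKED by obstacle 2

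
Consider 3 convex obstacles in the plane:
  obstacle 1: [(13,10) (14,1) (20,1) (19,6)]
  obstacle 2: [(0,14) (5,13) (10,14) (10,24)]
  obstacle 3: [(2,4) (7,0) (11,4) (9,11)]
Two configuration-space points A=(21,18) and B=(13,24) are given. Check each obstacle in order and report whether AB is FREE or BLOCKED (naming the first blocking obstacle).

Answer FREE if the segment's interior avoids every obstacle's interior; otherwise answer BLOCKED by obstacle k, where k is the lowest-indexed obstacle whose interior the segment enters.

Obstacle 1 [(13,10) (14,1) (20,1) (19,6)]:
  edge (13,10)–(14,1): clear
  edge (14,1)–(20,1): clear
  edge (20,1)–(19,6): clear
  edge (19,6)–(13,10): clear
  midpoint (17,21) outside
  → clear
Obstacle 2 [(0,14) (5,13) (10,14) (10,24)]:
  edge (0,14)–(5,13): clear
  edge (5,13)–(10,14): clear
  edge (10,14)–(10,24): clear
  edge (10,24)–(0,14): clear
  midpoint (17,21) outside
  → clear
Obstacle 3 [(2,4) (7,0) (11,4) (9,11)]:
  edge (2,4)–(7,0): clear
  edge (7,0)–(11,4): clear
  edge (11,4)–(9,11): clear
  edge (9,11)–(2,4): clear
  midpoint (17,21) outside
  → clear

FREE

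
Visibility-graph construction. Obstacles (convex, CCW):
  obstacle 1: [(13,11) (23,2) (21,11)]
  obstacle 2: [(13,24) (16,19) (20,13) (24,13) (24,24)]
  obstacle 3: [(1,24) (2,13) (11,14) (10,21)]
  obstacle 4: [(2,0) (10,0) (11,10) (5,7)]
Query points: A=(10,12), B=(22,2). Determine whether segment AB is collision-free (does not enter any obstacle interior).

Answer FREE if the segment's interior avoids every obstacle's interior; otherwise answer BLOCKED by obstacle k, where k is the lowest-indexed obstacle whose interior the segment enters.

FREE

Obstacle 1 [(13,11) (23,2) (21,11)]:
  edge (13,11)–(23,2): clear
  edge (23,2)–(21,11): clear
  edge (21,11)–(13,11): clear
  midpoint (16,7) outside
  → clear
Obstacle 2 [(13,24) (16,19) (20,13) (24,13) (24,24)]:
  edge (13,24)–(16,19): clear
  edge (16,19)–(20,13): clear
  edge (20,13)–(24,13): clear
  edge (24,13)–(24,24): clear
  edge (24,24)–(13,24): clear
  midpoint (16,7) outside
  → clear
Obstacle 3 [(1,24) (2,13) (11,14) (10,21)]:
  edge (1,24)–(2,13): clear
  edge (2,13)–(11,14): clear
  edge (11,14)–(10,21): clear
  edge (10,21)–(1,24): clear
  midpoint (16,7) outside
  → clear
Obstacle 4 [(2,0) (10,0) (11,10) (5,7)]:
  edge (2,0)–(10,0): clear
  edge (10,0)–(11,10): clear
  edge (11,10)–(5,7): clear
  edge (5,7)–(2,0): clear
  midpoint (16,7) outside
  → clear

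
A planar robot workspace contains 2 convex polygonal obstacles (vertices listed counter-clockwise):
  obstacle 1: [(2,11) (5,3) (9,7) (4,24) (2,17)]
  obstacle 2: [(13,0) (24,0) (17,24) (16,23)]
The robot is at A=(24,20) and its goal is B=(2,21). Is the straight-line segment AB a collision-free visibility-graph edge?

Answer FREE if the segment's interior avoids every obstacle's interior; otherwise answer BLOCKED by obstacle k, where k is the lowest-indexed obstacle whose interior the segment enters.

Obstacle 1 [(2,11) (5,3) (9,7) (4,24) (2,17)]:
  edge (2,11)–(5,3): clear
  edge (5,3)–(9,7): clear
  edge (9,7)–(4,24): crosses AB
  edge (4,24)–(2,17): crosses AB
  edge (2,17)–(2,11): clear
  → BLOCKED
Obstacle 2 [(13,0) (24,0) (17,24) (16,23)]:
  edge (13,0)–(24,0): clear
  edge (24,0)–(17,24): crosses AB
  edge (17,24)–(16,23): clear
  edge (16,23)–(13,0): crosses AB
  → BLOCKED

BLOCKED by obstacle 1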